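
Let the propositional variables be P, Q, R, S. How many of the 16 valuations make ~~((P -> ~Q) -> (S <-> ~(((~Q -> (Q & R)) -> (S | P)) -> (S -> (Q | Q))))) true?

14

Initial set: {~~((P -> ~Q) -> (S <-> ~(((~Q -> (Q & R)) -> (S | P)) -> (S -> (Q | Q)))))}.
~~((P -> ~Q) -> (S <-> ~(((~Q -> (Q & R)) -> (S | P)) -> (S -> (Q | Q))))): drop double negation, giving ((P -> ~Q) -> (S <-> ~(((~Q -> (Q & R)) -> (S | P)) -> (S -> (Q | Q))))).
((P -> ~Q) -> (S <-> ~(((~Q -> (Q & R)) -> (S | P)) -> (S -> (Q | Q))))): β-rule — branch into ~(P -> ~Q)  //  (S <-> ~(((~Q -> (Q & R)) -> (S | P)) -> (S -> (Q | Q)))).
  branch 1 (add ~(P -> ~Q)):
    ~(P -> ~Q): α-rule — add P, ~~Q.
    ○ open, literals {P=1, Q=1}.
  branch 2 (add (S <-> ~(((~Q -> (Q & R)) -> (S | P)) -> (S -> (Q | Q))))):
    (S <-> ~(((~Q -> (Q & R)) -> (S | P)) -> (S -> (Q | Q)))): β-rule — branch into S, ~(((~Q -> (Q & R)) -> (S | P)) -> (S -> (Q | Q)))  //  ~S, ~~(((~Q -> (Q & R)) -> (S | P)) -> (S -> (Q | Q))).
      branch 2.1 (add S, ~(((~Q -> (Q & R)) -> (S | P)) -> (S -> (Q | Q)))):
        ~(((~Q -> (Q & R)) -> (S | P)) -> (S -> (Q | Q))): α-rule — add ((~Q -> (Q & R)) -> (S | P)), ~(S -> (Q | Q)).
        ~(S -> (Q | Q)): α-rule — add S, ~(Q | Q).
        ~(Q | Q): α-rule — add ~Q, ~Q.
        ((~Q -> (Q & R)) -> (S | P)): β-rule — branch into ~(~Q -> (Q & R))  //  (S | P).
          branch 2.1.1 (add ~(~Q -> (Q & R))):
            ~(~Q -> (Q & R)): α-rule — add ~Q, ~(Q & R).
            ~(Q & R): β-rule — branch into ~Q  //  ~R.
              branch 2.1.1.1 (add ~Q):
                ○ open, literals {Q=0, S=1}.
              branch 2.1.1.2 (add ~R):
                ○ open, literals {Q=0, R=0, S=1}.
          branch 2.1.2 (add (S | P)):
            (S | P): β-rule — branch into S  //  P.
              branch 2.1.2.1 (add S):
                ○ open, literals {Q=0, S=1}.
              branch 2.1.2.2 (add P):
                ○ open, literals {P=1, Q=0, S=1}.
      branch 2.2 (add ~S, ~~(((~Q -> (Q & R)) -> (S | P)) -> (S -> (Q | Q)))):
        ~~(((~Q -> (Q & R)) -> (S | P)) -> (S -> (Q | Q))): β-rule — branch into ~((~Q -> (Q & R)) -> (S | P))  //  (S -> (Q | Q)).
          branch 2.2.1 (add ~((~Q -> (Q & R)) -> (S | P))):
            ~((~Q -> (Q & R)) -> (S | P)): α-rule — add (~Q -> (Q & R)), ~(S | P).
            ~(S | P): α-rule — add ~S, ~P.
            (~Q -> (Q & R)): β-rule — branch into ~~Q  //  (Q & R).
              branch 2.2.1.1 (add ~~Q):
                ○ open, literals {P=0, Q=1, S=0}.
              branch 2.2.1.2 (add (Q & R)):
                (Q & R): α-rule — add Q, R.
                ○ open, literals {P=0, Q=1, R=1, S=0}.
          branch 2.2.2 (add (S -> (Q | Q))):
            (S -> (Q | Q)): β-rule — branch into ~S  //  (Q | Q).
              branch 2.2.2.1 (add ~S):
                ○ open, literals {S=0}.
              branch 2.2.2.2 (add (Q | Q)):
                (Q | Q): β-rule — branch into Q  //  Q.
                  branch 2.2.2.2.1 (add Q):
                    ○ open, literals {Q=1, S=0}.
                  branch 2.2.2.2.2 (add Q):
                    ○ open, literals {Q=1, S=0}.
0 branches closed, 10 open.
Each open branch fixes some atoms; the unmentioned ones are free. Counting distinct full assignments: branch {P=1, Q=1} (R, S) contributes 4 new; branch {Q=0, S=1} (P, R) contributes 4 new; branch {Q=0, R=0, S=1} (P) contributes 0 new; branch {Q=0, S=1} (P, R) contributes 0 new; branch {P=1, Q=0, S=1} (R) contributes 0 new; branch {P=0, Q=1, S=0} (R) contributes 2 new; branch {P=0, Q=1, R=1, S=0} (none free) contributes 0 new; branch {S=0} (P, Q, R) contributes 4 new; branch {Q=1, S=0} (P, R) contributes 0 new; branch {Q=1, S=0} (P, R) contributes 0 new. Total: 14.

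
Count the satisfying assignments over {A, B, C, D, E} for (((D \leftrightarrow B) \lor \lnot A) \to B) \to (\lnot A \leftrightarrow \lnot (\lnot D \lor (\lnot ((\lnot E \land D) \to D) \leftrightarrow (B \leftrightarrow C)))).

Initial set: {T ((((D \leftrightarrow B) \lor \lnot A) \to B) \to (\lnot A \leftrightarrow \lnot (\lnot D \lor (\lnot ((\lnot E \land D) \to D) \leftrightarrow (B \leftrightarrow C)))))}.
T ((((D \leftrightarrow B) \lor \lnot A) \to B) \to (\lnot A \leftrightarrow \lnot (\lnot D \lor (\lnot ((\lnot E \land D) \to D) \leftrightarrow (B \leftrightarrow C))))): β-rule — branch into F (((D \leftrightarrow B) \lor \lnot A) \to B)  //  T (\lnot A \leftrightarrow \lnot (\lnot D \lor (\lnot ((\lnot E \land D) \to D) \leftrightarrow (B \leftrightarrow C)))).
  branch 1 (add F (((D \leftrightarrow B) \lor \lnot A) \to B)):
    F (((D \leftrightarrow B) \lor \lnot A) \to B): α-rule — add T ((D \leftrightarrow B) \lor \lnot A), F B.
    T ((D \leftrightarrow B) \lor \lnot A): β-rule — branch into T (D \leftrightarrow B)  //  T \lnot A.
      branch 1.1 (add T (D \leftrightarrow B)):
        T (D \leftrightarrow B): β-rule — branch into T D, T B  //  F D, F B.
          branch 1.1.1 (add T D, T B):
            × closes — contains both B and \lnot B.
          branch 1.1.2 (add F D, F B):
            ○ open, literals {B=false, D=false}.
      branch 1.2 (add T \lnot A):
        ○ open, literals {A=false, B=false}.
  branch 2 (add T (\lnot A \leftrightarrow \lnot (\lnot D \lor (\lnot ((\lnot E \land D) \to D) \leftrightarrow (B \leftrightarrow C))))):
    T (\lnot A \leftrightarrow \lnot (\lnot D \lor (\lnot ((\lnot E \land D) \to D) \leftrightarrow (B \leftrightarrow C)))): β-rule — branch into T \lnot A, T \lnot (\lnot D \lor (\lnot ((\lnot E \land D) \to D) \leftrightarrow (B \leftrightarrow C)))  //  F \lnot A, F \lnot (\lnot D \lor (\lnot ((\lnot E \land D) \to D) \leftrightarrow (B \leftrightarrow C))).
      branch 2.1 (add T \lnot A, T \lnot (\lnot D \lor (\lnot ((\lnot E \land D) \to D) \leftrightarrow (B \leftrightarrow C)))):
        T \lnot (\lnot D \lor (\lnot ((\lnot E \land D) \to D) \leftrightarrow (B \leftrightarrow C))): α-rule — add F \lnot D, F (\lnot ((\lnot E \land D) \to D) \leftrightarrow (B \leftrightarrow C)).
        F (\lnot ((\lnot E \land D) \to D) \leftrightarrow (B \leftrightarrow C)): β-rule — branch into T \lnot ((\lnot E \land D) \to D), F (B \leftrightarrow C)  //  F \lnot ((\lnot E \land D) \to D), T (B \leftrightarrow C).
          branch 2.1.1 (add T \lnot ((\lnot E \land D) \to D), F (B \leftrightarrow C)):
            T \lnot ((\lnot E \land D) \to D): α-rule — add T (\lnot E \land D), F D.
            × closes — contains both D and \lnot D.
          branch 2.1.2 (add F \lnot ((\lnot E \land D) \to D), T (B \leftrightarrow C)):
            F \lnot ((\lnot E \land D) \to D): β-rule — branch into F (\lnot E \land D)  //  T D.
              branch 2.1.2.1 (add F (\lnot E \land D)):
                T (B \leftrightarrow C): β-rule — branch into T B, T C  //  F B, F C.
                  branch 2.1.2.1.1 (add T B, T C):
                    F (\lnot E \land D): β-rule — branch into F \lnot E  //  F D.
                      branch 2.1.2.1.1.1 (add F \lnot E):
                        ○ open, literals {A=false, B=true, C=true, D=true, E=true}.
                      branch 2.1.2.1.1.2 (add F D):
                        × closes — contains both D and \lnot D.
                  branch 2.1.2.1.2 (add F B, F C):
                    F (\lnot E \land D): β-rule — branch into F \lnot E  //  F D.
                      branch 2.1.2.1.2.1 (add F \lnot E):
                        ○ open, literals {A=false, B=false, C=false, D=true, E=true}.
                      branch 2.1.2.1.2.2 (add F D):
                        × closes — contains both D and \lnot D.
              branch 2.1.2.2 (add T D):
                T (B \leftrightarrow C): β-rule — branch into T B, T C  //  F B, F C.
                  branch 2.1.2.2.1 (add T B, T C):
                    ○ open, literals {A=false, B=true, C=true, D=true}.
                  branch 2.1.2.2.2 (add F B, F C):
                    ○ open, literals {A=false, B=false, C=false, D=true}.
      branch 2.2 (add F \lnot A, F \lnot (\lnot D \lor (\lnot ((\lnot E \land D) \to D) \leftrightarrow (B \leftrightarrow C)))):
        F \lnot (\lnot D \lor (\lnot ((\lnot E \land D) \to D) \leftrightarrow (B \leftrightarrow C))): β-rule — branch into T \lnot D  //  T (\lnot ((\lnot E \land D) \to D) \leftrightarrow (B \leftrightarrow C)).
          branch 2.2.1 (add T \lnot D):
            ○ open, literals {A=true, D=false}.
          branch 2.2.2 (add T (\lnot ((\lnot E \land D) \to D) \leftrightarrow (B \leftrightarrow C))):
            T (\lnot ((\lnot E \land D) \to D) \leftrightarrow (B \leftrightarrow C)): β-rule — branch into T \lnot ((\lnot E \land D) \to D), T (B \leftrightarrow C)  //  F \lnot ((\lnot E \land D) \to D), F (B \leftrightarrow C).
              branch 2.2.2.1 (add T \lnot ((\lnot E \land D) \to D), T (B \leftrightarrow C)):
                T \lnot ((\lnot E \land D) \to D): α-rule — add T (\lnot E \land D), F D.
                T (\lnot E \land D): α-rule — add T \lnot E, T D.
                × closes — contains both D and \lnot D.
              branch 2.2.2.2 (add F \lnot ((\lnot E \land D) \to D), F (B \leftrightarrow C)):
                F \lnot ((\lnot E \land D) \to D): β-rule — branch into F (\lnot E \land D)  //  T D.
                  branch 2.2.2.2.1 (add F (\lnot E \land D)):
                    F (B \leftrightarrow C): β-rule — branch into T B, F C  //  F B, T C.
                      branch 2.2.2.2.1.1 (add T B, F C):
                        F (\lnot E \land D): β-rule — branch into F \lnot E  //  F D.
                          branch 2.2.2.2.1.1.1 (add F \lnot E):
                            ○ open, literals {A=true, B=true, C=false, E=true}.
                          branch 2.2.2.2.1.1.2 (add F D):
                            ○ open, literals {A=true, B=true, C=false, D=false}.
                      branch 2.2.2.2.1.2 (add F B, T C):
                        F (\lnot E \land D): β-rule — branch into F \lnot E  //  F D.
                          branch 2.2.2.2.1.2.1 (add F \lnot E):
                            ○ open, literals {A=true, B=false, C=true, E=true}.
                          branch 2.2.2.2.1.2.2 (add F D):
                            ○ open, literals {A=true, B=false, C=true, D=false}.
                  branch 2.2.2.2.2 (add T D):
                    F (B \leftrightarrow C): β-rule — branch into T B, F C  //  F B, T C.
                      branch 2.2.2.2.2.1 (add T B, F C):
                        ○ open, literals {A=true, B=true, C=false, D=true}.
                      branch 2.2.2.2.2.2 (add F B, T C):
                        ○ open, literals {A=true, B=false, C=true, D=true}.
5 branches closed, 13 open.
Each open branch fixes some atoms; the unmentioned ones are free. Counting distinct full assignments: branch {B=false, D=false} (A, C, E) contributes 8 new; branch {A=false, B=false} (C, D, E) contributes 4 new; branch {A=false, B=true, C=true, D=true, E=true} (none free) contributes 1 new; branch {A=false, B=false, C=false, D=true, E=true} (none free) contributes 0 new; branch {A=false, B=true, C=true, D=true} (E) contributes 1 new; branch {A=false, B=false, C=false, D=true} (E) contributes 0 new; branch {A=true, D=false} (B, C, E) contributes 4 new; branch {A=true, B=true, C=false, E=true} (D) contributes 1 new; branch {A=true, B=true, C=false, D=false} (E) contributes 0 new; branch {A=true, B=false, C=true, E=true} (D) contributes 1 new; branch {A=true, B=false, C=true, D=false} (E) contributes 0 new; branch {A=true, B=true, C=false, D=true} (E) contributes 1 new; branch {A=true, B=false, C=true, D=true} (E) contributes 1 new. Total: 22.

22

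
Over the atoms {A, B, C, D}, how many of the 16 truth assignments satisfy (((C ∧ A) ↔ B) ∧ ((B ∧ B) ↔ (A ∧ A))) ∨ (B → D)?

13

Initial set: {((((C ∧ A) ↔ B) ∧ ((B ∧ B) ↔ (A ∧ A))) ∨ (B → D))}.
((((C ∧ A) ↔ B) ∧ ((B ∧ B) ↔ (A ∧ A))) ∨ (B → D)): β-rule — branch into (((C ∧ A) ↔ B) ∧ ((B ∧ B) ↔ (A ∧ A)))  //  (B → D).
  branch 1 (add (((C ∧ A) ↔ B) ∧ ((B ∧ B) ↔ (A ∧ A)))):
    (((C ∧ A) ↔ B) ∧ ((B ∧ B) ↔ (A ∧ A))): α-rule — add ((C ∧ A) ↔ B), ((B ∧ B) ↔ (A ∧ A)).
    ((C ∧ A) ↔ B): β-rule — branch into (C ∧ A), B  //  ¬(C ∧ A), ¬B.
      branch 1.1 (add (C ∧ A), B):
        (C ∧ A): α-rule — add C, A.
        ((B ∧ B) ↔ (A ∧ A)): β-rule — branch into (B ∧ B), (A ∧ A)  //  ¬(B ∧ B), ¬(A ∧ A).
          branch 1.1.1 (add (B ∧ B), (A ∧ A)):
            (B ∧ B): α-rule — add B, B.
            (A ∧ A): α-rule — add A, A.
            ○ open, literals {A=1, B=1, C=1}.
          branch 1.1.2 (add ¬(B ∧ B), ¬(A ∧ A)):
            ¬(B ∧ B): β-rule — branch into ¬B  //  ¬B.
              branch 1.1.2.1 (add ¬B):
                × closes — contains both B and ¬B.
              branch 1.1.2.2 (add ¬B):
                × closes — contains both B and ¬B.
      branch 1.2 (add ¬(C ∧ A), ¬B):
        ((B ∧ B) ↔ (A ∧ A)): β-rule — branch into (B ∧ B), (A ∧ A)  //  ¬(B ∧ B), ¬(A ∧ A).
          branch 1.2.1 (add (B ∧ B), (A ∧ A)):
            (B ∧ B): α-rule — add B, B.
            × closes — contains both B and ¬B.
          branch 1.2.2 (add ¬(B ∧ B), ¬(A ∧ A)):
            ¬(C ∧ A): β-rule — branch into ¬C  //  ¬A.
              branch 1.2.2.1 (add ¬C):
                ¬(B ∧ B): β-rule — branch into ¬B  //  ¬B.
                  branch 1.2.2.1.1 (add ¬B):
                    ¬(A ∧ A): β-rule — branch into ¬A  //  ¬A.
                      branch 1.2.2.1.1.1 (add ¬A):
                        ○ open, literals {A=0, B=0, C=0}.
                      branch 1.2.2.1.1.2 (add ¬A):
                        ○ open, literals {A=0, B=0, C=0}.
                  branch 1.2.2.1.2 (add ¬B):
                    ¬(A ∧ A): β-rule — branch into ¬A  //  ¬A.
                      branch 1.2.2.1.2.1 (add ¬A):
                        ○ open, literals {A=0, B=0, C=0}.
                      branch 1.2.2.1.2.2 (add ¬A):
                        ○ open, literals {A=0, B=0, C=0}.
              branch 1.2.2.2 (add ¬A):
                ¬(B ∧ B): β-rule — branch into ¬B  //  ¬B.
                  branch 1.2.2.2.1 (add ¬B):
                    ¬(A ∧ A): β-rule — branch into ¬A  //  ¬A.
                      branch 1.2.2.2.1.1 (add ¬A):
                        ○ open, literals {A=0, B=0}.
                      branch 1.2.2.2.1.2 (add ¬A):
                        ○ open, literals {A=0, B=0}.
                  branch 1.2.2.2.2 (add ¬B):
                    ¬(A ∧ A): β-rule — branch into ¬A  //  ¬A.
                      branch 1.2.2.2.2.1 (add ¬A):
                        ○ open, literals {A=0, B=0}.
                      branch 1.2.2.2.2.2 (add ¬A):
                        ○ open, literals {A=0, B=0}.
  branch 2 (add (B → D)):
    (B → D): β-rule — branch into ¬B  //  D.
      branch 2.1 (add ¬B):
        ○ open, literals {B=0}.
      branch 2.2 (add D):
        ○ open, literals {D=1}.
3 branches closed, 11 open.
Each open branch fixes some atoms; the unmentioned ones are free. Counting distinct full assignments: branch {A=1, B=1, C=1} (D) contributes 2 new; branch {A=0, B=0, C=0} (D) contributes 2 new; branch {A=0, B=0, C=0} (D) contributes 0 new; branch {A=0, B=0, C=0} (D) contributes 0 new; branch {A=0, B=0, C=0} (D) contributes 0 new; branch {A=0, B=0} (C, D) contributes 2 new; branch {A=0, B=0} (C, D) contributes 0 new; branch {A=0, B=0} (C, D) contributes 0 new; branch {A=0, B=0} (C, D) contributes 0 new; branch {B=0} (A, C, D) contributes 4 new; branch {D=1} (A, B, C) contributes 3 new. Total: 13.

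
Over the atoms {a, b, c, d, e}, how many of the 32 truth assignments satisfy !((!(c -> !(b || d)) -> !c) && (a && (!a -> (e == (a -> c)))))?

22

Initial set: {T !((!(c -> !(b || d)) -> !c) && (a && (!a -> (e == (a -> c)))))}.
T !((!(c -> !(b || d)) -> !c) && (a && (!a -> (e == (a -> c))))): β-rule — branch into F (!(c -> !(b || d)) -> !c)  //  F (a && (!a -> (e == (a -> c)))).
  branch 1 (add F (!(c -> !(b || d)) -> !c)):
    F (!(c -> !(b || d)) -> !c): α-rule — add T !(c -> !(b || d)), F !c.
    T !(c -> !(b || d)): α-rule — add T c, F !(b || d).
    F !(b || d): β-rule — branch into T b  //  T d.
      branch 1.1 (add T b):
        ○ open, literals {b=true, c=true}.
      branch 1.2 (add T d):
        ○ open, literals {c=true, d=true}.
  branch 2 (add F (a && (!a -> (e == (a -> c))))):
    F (a && (!a -> (e == (a -> c)))): β-rule — branch into F a  //  F (!a -> (e == (a -> c))).
      branch 2.1 (add F a):
        ○ open, literals {a=false}.
      branch 2.2 (add F (!a -> (e == (a -> c)))):
        F (!a -> (e == (a -> c))): α-rule — add T !a, F (e == (a -> c)).
        F (e == (a -> c)): β-rule — branch into T e, F (a -> c)  //  F e, T (a -> c).
          branch 2.2.1 (add T e, F (a -> c)):
            F (a -> c): α-rule — add T a, F c.
            × closes — contains both a and !a.
          branch 2.2.2 (add F e, T (a -> c)):
            T (a -> c): β-rule — branch into F a  //  T c.
              branch 2.2.2.1 (add F a):
                ○ open, literals {a=false, e=false}.
              branch 2.2.2.2 (add T c):
                ○ open, literals {a=false, c=true, e=false}.
1 branch closed, 5 open.
Each open branch fixes some atoms; the unmentioned ones are free. Counting distinct full assignments: branch {b=true, c=true} (a, d, e) contributes 8 new; branch {c=true, d=true} (a, b, e) contributes 4 new; branch {a=false} (b, c, d, e) contributes 10 new; branch {a=false, e=false} (b, c, d) contributes 0 new; branch {a=false, c=true, e=false} (b, d) contributes 0 new. Total: 22.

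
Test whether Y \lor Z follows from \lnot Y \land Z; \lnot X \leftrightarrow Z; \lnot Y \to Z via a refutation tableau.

Yes

Initial set: {(\lnot Y \land Z); (\lnot X \leftrightarrow Z); (\lnot Y \to Z); \lnot (Y \lor Z)}.
(\lnot Y \land Z): α-rule — add \lnot Y, Z.
\lnot (Y \lor Z): α-rule — add \lnot Y, \lnot Z.
× closes — contains both Z and \lnot Z.
All 1 branch closes.
Every branch closed, so the premises entail the conclusion.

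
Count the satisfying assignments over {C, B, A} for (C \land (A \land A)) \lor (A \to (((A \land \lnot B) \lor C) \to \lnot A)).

7

Initial set: {((C \land (A \land A)) \lor (A \to (((A \land \lnot B) \lor C) \to \lnot A)))}.
((C \land (A \land A)) \lor (A \to (((A \land \lnot B) \lor C) \to \lnot A))): β-rule — branch into (C \land (A \land A))  //  (A \to (((A \land \lnot B) \lor C) \to \lnot A)).
  branch 1 (add (C \land (A \land A))):
    (C \land (A \land A)): α-rule — add C, (A \land A).
    (A \land A): α-rule — add A, A.
    ○ open, literals {A=true, C=true}.
  branch 2 (add (A \to (((A \land \lnot B) \lor C) \to \lnot A))):
    (A \to (((A \land \lnot B) \lor C) \to \lnot A)): β-rule — branch into \lnot A  //  (((A \land \lnot B) \lor C) \to \lnot A).
      branch 2.1 (add \lnot A):
        ○ open, literals {A=false}.
      branch 2.2 (add (((A \land \lnot B) \lor C) \to \lnot A)):
        (((A \land \lnot B) \lor C) \to \lnot A): β-rule — branch into \lnot ((A \land \lnot B) \lor C)  //  \lnot A.
          branch 2.2.1 (add \lnot ((A \land \lnot B) \lor C)):
            \lnot ((A \land \lnot B) \lor C): α-rule — add \lnot (A \land \lnot B), \lnot C.
            \lnot (A \land \lnot B): β-rule — branch into \lnot A  //  \lnot \lnot B.
              branch 2.2.1.1 (add \lnot A):
                ○ open, literals {A=false, C=false}.
              branch 2.2.1.2 (add \lnot \lnot B):
                ○ open, literals {B=true, C=false}.
          branch 2.2.2 (add \lnot A):
            ○ open, literals {A=false}.
0 branches closed, 5 open.
Each open branch fixes some atoms; the unmentioned ones are free. Counting distinct full assignments: branch {A=true, C=true} (B) contributes 2 new; branch {A=false} (C, B) contributes 4 new; branch {A=false, C=false} (B) contributes 0 new; branch {B=true, C=false} (A) contributes 1 new; branch {A=false} (C, B) contributes 0 new. Total: 7.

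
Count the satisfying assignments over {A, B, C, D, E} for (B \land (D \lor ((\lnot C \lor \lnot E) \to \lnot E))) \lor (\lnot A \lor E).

28

Initial set: {((B \land (D \lor ((\lnot C \lor \lnot E) \to \lnot E))) \lor (\lnot A \lor E))}.
((B \land (D \lor ((\lnot C \lor \lnot E) \to \lnot E))) \lor (\lnot A \lor E)): β-rule — branch into (B \land (D \lor ((\lnot C \lor \lnot E) \to \lnot E)))  //  (\lnot A \lor E).
  branch 1 (add (B \land (D \lor ((\lnot C \lor \lnot E) \to \lnot E)))):
    (B \land (D \lor ((\lnot C \lor \lnot E) \to \lnot E))): α-rule — add B, (D \lor ((\lnot C \lor \lnot E) \to \lnot E)).
    (D \lor ((\lnot C \lor \lnot E) \to \lnot E)): β-rule — branch into D  //  ((\lnot C \lor \lnot E) \to \lnot E).
      branch 1.1 (add D):
        ○ open, literals {B=1, D=1}.
      branch 1.2 (add ((\lnot C \lor \lnot E) \to \lnot E)):
        ((\lnot C \lor \lnot E) \to \lnot E): β-rule — branch into \lnot (\lnot C \lor \lnot E)  //  \lnot E.
          branch 1.2.1 (add \lnot (\lnot C \lor \lnot E)):
            \lnot (\lnot C \lor \lnot E): α-rule — add \lnot \lnot C, \lnot \lnot E.
            ○ open, literals {B=1, C=1, E=1}.
          branch 1.2.2 (add \lnot E):
            ○ open, literals {B=1, E=0}.
  branch 2 (add (\lnot A \lor E)):
    (\lnot A \lor E): β-rule — branch into \lnot A  //  E.
      branch 2.1 (add \lnot A):
        ○ open, literals {A=0}.
      branch 2.2 (add E):
        ○ open, literals {E=1}.
0 branches closed, 5 open.
Each open branch fixes some atoms; the unmentioned ones are free. Counting distinct full assignments: branch {B=1, D=1} (A, C, E) contributes 8 new; branch {B=1, C=1, E=1} (A, D) contributes 2 new; branch {B=1, E=0} (A, C, D) contributes 4 new; branch {A=0} (B, C, D, E) contributes 9 new; branch {E=1} (A, B, C, D) contributes 5 new. Total: 28.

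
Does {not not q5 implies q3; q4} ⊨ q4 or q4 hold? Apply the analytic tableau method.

Initial set: {(not not q5 implies q3); q4; not (q4 or q4)}.
not (q4 or q4): α-rule — add not q4, not q4.
× closes — contains both q4 and not q4.
All 1 branch closes.
Every branch closed, so the premises entail the conclusion.

Yes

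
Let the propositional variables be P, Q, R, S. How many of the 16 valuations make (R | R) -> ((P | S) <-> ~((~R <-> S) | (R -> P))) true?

Initial set: {((R | R) -> ((P | S) <-> ~((~R <-> S) | (R -> P))))}.
((R | R) -> ((P | S) <-> ~((~R <-> S) | (R -> P)))): β-rule — branch into ~(R | R)  //  ((P | S) <-> ~((~R <-> S) | (R -> P))).
  branch 1 (add ~(R | R)):
    ~(R | R): α-rule — add ~R, ~R.
    ○ open, literals {R=false}.
  branch 2 (add ((P | S) <-> ~((~R <-> S) | (R -> P)))):
    ((P | S) <-> ~((~R <-> S) | (R -> P))): β-rule — branch into (P | S), ~((~R <-> S) | (R -> P))  //  ~(P | S), ~~((~R <-> S) | (R -> P)).
      branch 2.1 (add (P | S), ~((~R <-> S) | (R -> P))):
        ~((~R <-> S) | (R -> P)): α-rule — add ~(~R <-> S), ~(R -> P).
        ~(R -> P): α-rule — add R, ~P.
        (P | S): β-rule — branch into P  //  S.
          branch 2.1.1 (add P):
            × closes — contains both P and ~P.
          branch 2.1.2 (add S):
            ~(~R <-> S): β-rule — branch into ~R, ~S  //  ~~R, S.
              branch 2.1.2.1 (add ~R, ~S):
                × closes — contains both R and ~R.
              branch 2.1.2.2 (add ~~R, S):
                ○ open, literals {P=false, R=true, S=true}.
      branch 2.2 (add ~(P | S), ~~((~R <-> S) | (R -> P))):
        ~(P | S): α-rule — add ~P, ~S.
        ~~((~R <-> S) | (R -> P)): β-rule — branch into (~R <-> S)  //  (R -> P).
          branch 2.2.1 (add (~R <-> S)):
            (~R <-> S): β-rule — branch into ~R, S  //  ~~R, ~S.
              branch 2.2.1.1 (add ~R, S):
                × closes — contains both S and ~S.
              branch 2.2.1.2 (add ~~R, ~S):
                ○ open, literals {P=false, R=true, S=false}.
          branch 2.2.2 (add (R -> P)):
            (R -> P): β-rule — branch into ~R  //  P.
              branch 2.2.2.1 (add ~R):
                ○ open, literals {P=false, R=false, S=false}.
              branch 2.2.2.2 (add P):
                × closes — contains both P and ~P.
4 branches closed, 4 open.
Each open branch fixes some atoms; the unmentioned ones are free. Counting distinct full assignments: branch {R=false} (P, Q, S) contributes 8 new; branch {P=false, R=true, S=true} (Q) contributes 2 new; branch {P=false, R=true, S=false} (Q) contributes 2 new; branch {P=false, R=false, S=false} (Q) contributes 0 new. Total: 12.

12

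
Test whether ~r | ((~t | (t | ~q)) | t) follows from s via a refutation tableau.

Yes

Initial set: {s; ~(~r | ((~t | (t | ~q)) | t))}.
~(~r | ((~t | (t | ~q)) | t)): α-rule — add ~~r, ~((~t | (t | ~q)) | t).
~((~t | (t | ~q)) | t): α-rule — add ~(~t | (t | ~q)), ~t.
~(~t | (t | ~q)): α-rule — add ~~t, ~(t | ~q).
× closes — contains both t and ~t.
All 1 branch closes.
Every branch closed, so the premises entail the conclusion.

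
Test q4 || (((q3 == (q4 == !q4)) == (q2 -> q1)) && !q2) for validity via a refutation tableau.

Assume the negation and expand:
Initial set: {F (q4 || (((q3 == (q4 == !q4)) == (q2 -> q1)) && !q2))}.
F (q4 || (((q3 == (q4 == !q4)) == (q2 -> q1)) && !q2)): α-rule — add F q4, F (((q3 == (q4 == !q4)) == (q2 -> q1)) && !q2).
F (((q3 == (q4 == !q4)) == (q2 -> q1)) && !q2): β-rule — branch into F ((q3 == (q4 == !q4)) == (q2 -> q1))  //  F !q2.
  branch 1 (add F ((q3 == (q4 == !q4)) == (q2 -> q1))):
    F ((q3 == (q4 == !q4)) == (q2 -> q1)): β-rule — branch into T (q3 == (q4 == !q4)), F (q2 -> q1)  //  F (q3 == (q4 == !q4)), T (q2 -> q1).
      branch 1.1 (add T (q3 == (q4 == !q4)), F (q2 -> q1)):
        F (q2 -> q1): α-rule — add T q2, F q1.
        T (q3 == (q4 == !q4)): β-rule — branch into T q3, T (q4 == !q4)  //  F q3, F (q4 == !q4).
          branch 1.1.1 (add T q3, T (q4 == !q4)):
            T (q4 == !q4): β-rule — branch into T q4, T !q4  //  F q4, F !q4.
              branch 1.1.1.1 (add T q4, T !q4):
                × closes — contains both q4 and !q4.
              branch 1.1.1.2 (add F q4, F !q4):
                × closes — contains both q4 and !q4.
          branch 1.1.2 (add F q3, F (q4 == !q4)):
            F (q4 == !q4): β-rule — branch into T q4, F !q4  //  F q4, T !q4.
              branch 1.1.2.1 (add T q4, F !q4):
                × closes — contains both q4 and !q4.
              branch 1.1.2.2 (add F q4, T !q4):
                ○ open, literals {q1=F, q2=T, q3=F, q4=F}.
      branch 1.2 (add F (q3 == (q4 == !q4)), T (q2 -> q1)):
        F (q3 == (q4 == !q4)): β-rule — branch into T q3, F (q4 == !q4)  //  F q3, T (q4 == !q4).
          branch 1.2.1 (add T q3, F (q4 == !q4)):
            T (q2 -> q1): β-rule — branch into F q2  //  T q1.
              branch 1.2.1.1 (add F q2):
                F (q4 == !q4): β-rule — branch into T q4, F !q4  //  F q4, T !q4.
                  branch 1.2.1.1.1 (add T q4, F !q4):
                    × closes — contains both q4 and !q4.
                  branch 1.2.1.1.2 (add F q4, T !q4):
                    ○ open, literals {q2=F, q3=T, q4=F}.
              branch 1.2.1.2 (add T q1):
                F (q4 == !q4): β-rule — branch into T q4, F !q4  //  F q4, T !q4.
                  branch 1.2.1.2.1 (add T q4, F !q4):
                    × closes — contains both q4 and !q4.
                  branch 1.2.1.2.2 (add F q4, T !q4):
                    ○ open, literals {q1=T, q3=T, q4=F}.
          branch 1.2.2 (add F q3, T (q4 == !q4)):
            T (q2 -> q1): β-rule — branch into F q2  //  T q1.
              branch 1.2.2.1 (add F q2):
                T (q4 == !q4): β-rule — branch into T q4, T !q4  //  F q4, F !q4.
                  branch 1.2.2.1.1 (add T q4, T !q4):
                    × closes — contains both q4 and !q4.
                  branch 1.2.2.1.2 (add F q4, F !q4):
                    × closes — contains both q4 and !q4.
              branch 1.2.2.2 (add T q1):
                T (q4 == !q4): β-rule — branch into T q4, T !q4  //  F q4, F !q4.
                  branch 1.2.2.2.1 (add T q4, T !q4):
                    × closes — contains both q4 and !q4.
                  branch 1.2.2.2.2 (add F q4, F !q4):
                    × closes — contains both q4 and !q4.
  branch 2 (add F !q2):
    ○ open, literals {q2=T, q4=F}.
9 branches closed, 4 open.
An open branch gives a countermodel: q1=F, q2=T, q3=F, q4=F (unmentioned atoms arbitrary); under it the original formula is false.

Not valid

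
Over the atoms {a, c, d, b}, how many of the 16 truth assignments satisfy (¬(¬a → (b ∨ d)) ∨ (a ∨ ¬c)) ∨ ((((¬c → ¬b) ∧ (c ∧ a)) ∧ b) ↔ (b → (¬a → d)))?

14

Initial set: {((¬(¬a → (b ∨ d)) ∨ (a ∨ ¬c)) ∨ ((((¬c → ¬b) ∧ (c ∧ a)) ∧ b) ↔ (b → (¬a → d))))}.
((¬(¬a → (b ∨ d)) ∨ (a ∨ ¬c)) ∨ ((((¬c → ¬b) ∧ (c ∧ a)) ∧ b) ↔ (b → (¬a → d)))): β-rule — branch into (¬(¬a → (b ∨ d)) ∨ (a ∨ ¬c))  //  ((((¬c → ¬b) ∧ (c ∧ a)) ∧ b) ↔ (b → (¬a → d))).
  branch 1 (add (¬(¬a → (b ∨ d)) ∨ (a ∨ ¬c))):
    (¬(¬a → (b ∨ d)) ∨ (a ∨ ¬c)): β-rule — branch into ¬(¬a → (b ∨ d))  //  (a ∨ ¬c).
      branch 1.1 (add ¬(¬a → (b ∨ d))):
        ¬(¬a → (b ∨ d)): α-rule — add ¬a, ¬(b ∨ d).
        ¬(b ∨ d): α-rule — add ¬b, ¬d.
        ○ open, literals {a=0, b=0, d=0}.
      branch 1.2 (add (a ∨ ¬c)):
        (a ∨ ¬c): β-rule — branch into a  //  ¬c.
          branch 1.2.1 (add a):
            ○ open, literals {a=1}.
          branch 1.2.2 (add ¬c):
            ○ open, literals {c=0}.
  branch 2 (add ((((¬c → ¬b) ∧ (c ∧ a)) ∧ b) ↔ (b → (¬a → d)))):
    ((((¬c → ¬b) ∧ (c ∧ a)) ∧ b) ↔ (b → (¬a → d))): β-rule — branch into (((¬c → ¬b) ∧ (c ∧ a)) ∧ b), (b → (¬a → d))  //  ¬(((¬c → ¬b) ∧ (c ∧ a)) ∧ b), ¬(b → (¬a → d)).
      branch 2.1 (add (((¬c → ¬b) ∧ (c ∧ a)) ∧ b), (b → (¬a → d))):
        (((¬c → ¬b) ∧ (c ∧ a)) ∧ b): α-rule — add ((¬c → ¬b) ∧ (c ∧ a)), b.
        ((¬c → ¬b) ∧ (c ∧ a)): α-rule — add (¬c → ¬b), (c ∧ a).
        (c ∧ a): α-rule — add c, a.
        (b → (¬a → d)): β-rule — branch into ¬b  //  (¬a → d).
          branch 2.1.1 (add ¬b):
            × closes — contains both b and ¬b.
          branch 2.1.2 (add (¬a → d)):
            (¬c → ¬b): β-rule — branch into ¬¬c  //  ¬b.
              branch 2.1.2.1 (add ¬¬c):
                (¬a → d): β-rule — branch into ¬¬a  //  d.
                  branch 2.1.2.1.1 (add ¬¬a):
                    ○ open, literals {a=1, b=1, c=1}.
                  branch 2.1.2.1.2 (add d):
                    ○ open, literals {a=1, b=1, c=1, d=1}.
              branch 2.1.2.2 (add ¬b):
                × closes — contains both b and ¬b.
      branch 2.2 (add ¬(((¬c → ¬b) ∧ (c ∧ a)) ∧ b), ¬(b → (¬a → d))):
        ¬(b → (¬a → d)): α-rule — add b, ¬(¬a → d).
        ¬(¬a → d): α-rule — add ¬a, ¬d.
        ¬(((¬c → ¬b) ∧ (c ∧ a)) ∧ b): β-rule — branch into ¬((¬c → ¬b) ∧ (c ∧ a))  //  ¬b.
          branch 2.2.1 (add ¬((¬c → ¬b) ∧ (c ∧ a))):
            ¬((¬c → ¬b) ∧ (c ∧ a)): β-rule — branch into ¬(¬c → ¬b)  //  ¬(c ∧ a).
              branch 2.2.1.1 (add ¬(¬c → ¬b)):
                ¬(¬c → ¬b): α-rule — add ¬c, ¬¬b.
                ○ open, literals {a=0, b=1, c=0, d=0}.
              branch 2.2.1.2 (add ¬(c ∧ a)):
                ¬(c ∧ a): β-rule — branch into ¬c  //  ¬a.
                  branch 2.2.1.2.1 (add ¬c):
                    ○ open, literals {a=0, b=1, c=0, d=0}.
                  branch 2.2.1.2.2 (add ¬a):
                    ○ open, literals {a=0, b=1, d=0}.
          branch 2.2.2 (add ¬b):
            × closes — contains both b and ¬b.
3 branches closed, 8 open.
Each open branch fixes some atoms; the unmentioned ones are free. Counting distinct full assignments: branch {a=0, b=0, d=0} (c) contributes 2 new; branch {a=1} (c, d, b) contributes 8 new; branch {c=0} (a, d, b) contributes 3 new; branch {a=1, b=1, c=1} (d) contributes 0 new; branch {a=1, b=1, c=1, d=1} (none free) contributes 0 new; branch {a=0, b=1, c=0, d=0} (none free) contributes 0 new; branch {a=0, b=1, c=0, d=0} (none free) contributes 0 new; branch {a=0, b=1, d=0} (c) contributes 1 new. Total: 14.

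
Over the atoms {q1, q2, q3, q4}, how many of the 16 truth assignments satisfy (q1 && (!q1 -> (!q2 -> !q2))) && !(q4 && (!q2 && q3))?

Initial set: {((q1 && (!q1 -> (!q2 -> !q2))) && !(q4 && (!q2 && q3)))}.
((q1 && (!q1 -> (!q2 -> !q2))) && !(q4 && (!q2 && q3))): α-rule — add (q1 && (!q1 -> (!q2 -> !q2))), !(q4 && (!q2 && q3)).
(q1 && (!q1 -> (!q2 -> !q2))): α-rule — add q1, (!q1 -> (!q2 -> !q2)).
!(q4 && (!q2 && q3)): β-rule — branch into !q4  //  !(!q2 && q3).
  branch 1 (add !q4):
    (!q1 -> (!q2 -> !q2)): β-rule — branch into !!q1  //  (!q2 -> !q2).
      branch 1.1 (add !!q1):
        ○ open, literals {q1=T, q4=F}.
      branch 1.2 (add (!q2 -> !q2)):
        (!q2 -> !q2): β-rule — branch into !!q2  //  !q2.
          branch 1.2.1 (add !!q2):
            ○ open, literals {q1=T, q2=T, q4=F}.
          branch 1.2.2 (add !q2):
            ○ open, literals {q1=T, q2=F, q4=F}.
  branch 2 (add !(!q2 && q3)):
    (!q1 -> (!q2 -> !q2)): β-rule — branch into !!q1  //  (!q2 -> !q2).
      branch 2.1 (add !!q1):
        !(!q2 && q3): β-rule — branch into !!q2  //  !q3.
          branch 2.1.1 (add !!q2):
            ○ open, literals {q1=T, q2=T}.
          branch 2.1.2 (add !q3):
            ○ open, literals {q1=T, q3=F}.
      branch 2.2 (add (!q2 -> !q2)):
        !(!q2 && q3): β-rule — branch into !!q2  //  !q3.
          branch 2.2.1 (add !!q2):
            (!q2 -> !q2): β-rule — branch into !!q2  //  !q2.
              branch 2.2.1.1 (add !!q2):
                ○ open, literals {q1=T, q2=T}.
              branch 2.2.1.2 (add !q2):
                × closes — contains both q2 and !q2.
          branch 2.2.2 (add !q3):
            (!q2 -> !q2): β-rule — branch into !!q2  //  !q2.
              branch 2.2.2.1 (add !!q2):
                ○ open, literals {q1=T, q2=T, q3=F}.
              branch 2.2.2.2 (add !q2):
                ○ open, literals {q1=T, q2=F, q3=F}.
1 branch closed, 8 open.
Each open branch fixes some atoms; the unmentioned ones are free. Counting distinct full assignments: branch {q1=T, q4=F} (q2, q3) contributes 4 new; branch {q1=T, q2=T, q4=F} (q3) contributes 0 new; branch {q1=T, q2=F, q4=F} (q3) contributes 0 new; branch {q1=T, q2=T} (q3, q4) contributes 2 new; branch {q1=T, q3=F} (q2, q4) contributes 1 new; branch {q1=T, q2=T} (q3, q4) contributes 0 new; branch {q1=T, q2=T, q3=F} (q4) contributes 0 new; branch {q1=T, q2=F, q3=F} (q4) contributes 0 new. Total: 7.

7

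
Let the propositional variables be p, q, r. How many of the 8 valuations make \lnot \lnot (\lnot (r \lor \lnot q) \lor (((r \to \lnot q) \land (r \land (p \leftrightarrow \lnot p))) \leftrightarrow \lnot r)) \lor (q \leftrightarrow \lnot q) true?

6

Initial set: {(\lnot \lnot (\lnot (r \lor \lnot q) \lor (((r \to \lnot q) \land (r \land (p \leftrightarrow \lnot p))) \leftrightarrow \lnot r)) \lor (q \leftrightarrow \lnot q))}.
(\lnot \lnot (\lnot (r \lor \lnot q) \lor (((r \to \lnot q) \land (r \land (p \leftrightarrow \lnot p))) \leftrightarrow \lnot r)) \lor (q \leftrightarrow \lnot q)): β-rule — branch into \lnot \lnot (\lnot (r \lor \lnot q) \lor (((r \to \lnot q) \land (r \land (p \leftrightarrow \lnot p))) \leftrightarrow \lnot r))  //  (q \leftrightarrow \lnot q).
  branch 1 (add \lnot \lnot (\lnot (r \lor \lnot q) \lor (((r \to \lnot q) \land (r \land (p \leftrightarrow \lnot p))) \leftrightarrow \lnot r))):
    \lnot \lnot (\lnot (r \lor \lnot q) \lor (((r \to \lnot q) \land (r \land (p \leftrightarrow \lnot p))) \leftrightarrow \lnot r)): drop double negation, giving (\lnot (r \lor \lnot q) \lor (((r \to \lnot q) \land (r \land (p \leftrightarrow \lnot p))) \leftrightarrow \lnot r)).
    (\lnot (r \lor \lnot q) \lor (((r \to \lnot q) \land (r \land (p \leftrightarrow \lnot p))) \leftrightarrow \lnot r)): β-rule — branch into \lnot (r \lor \lnot q)  //  (((r \to \lnot q) \land (r \land (p \leftrightarrow \lnot p))) \leftrightarrow \lnot r).
      branch 1.1 (add \lnot (r \lor \lnot q)):
        \lnot (r \lor \lnot q): α-rule — add \lnot r, \lnot \lnot q.
        ○ open, literals {q=true, r=false}.
      branch 1.2 (add (((r \to \lnot q) \land (r \land (p \leftrightarrow \lnot p))) \leftrightarrow \lnot r)):
        (((r \to \lnot q) \land (r \land (p \leftrightarrow \lnot p))) \leftrightarrow \lnot r): β-rule — branch into ((r \to \lnot q) \land (r \land (p \leftrightarrow \lnot p))), \lnot r  //  \lnot ((r \to \lnot q) \land (r \land (p \leftrightarrow \lnot p))), \lnot \lnot r.
          branch 1.2.1 (add ((r \to \lnot q) \land (r \land (p \leftrightarrow \lnot p))), \lnot r):
            ((r \to \lnot q) \land (r \land (p \leftrightarrow \lnot p))): α-rule — add (r \to \lnot q), (r \land (p \leftrightarrow \lnot p)).
            (r \land (p \leftrightarrow \lnot p)): α-rule — add r, (p \leftrightarrow \lnot p).
            × closes — contains both r and \lnot r.
          branch 1.2.2 (add \lnot ((r \to \lnot q) \land (r \land (p \leftrightarrow \lnot p))), \lnot \lnot r):
            \lnot ((r \to \lnot q) \land (r \land (p \leftrightarrow \lnot p))): β-rule — branch into \lnot (r \to \lnot q)  //  \lnot (r \land (p \leftrightarrow \lnot p)).
              branch 1.2.2.1 (add \lnot (r \to \lnot q)):
                \lnot (r \to \lnot q): α-rule — add r, \lnot \lnot q.
                ○ open, literals {q=true, r=true}.
              branch 1.2.2.2 (add \lnot (r \land (p \leftrightarrow \lnot p))):
                \lnot (r \land (p \leftrightarrow \lnot p)): β-rule — branch into \lnot r  //  \lnot (p \leftrightarrow \lnot p).
                  branch 1.2.2.2.1 (add \lnot r):
                    × closes — contains both r and \lnot r.
                  branch 1.2.2.2.2 (add \lnot (p \leftrightarrow \lnot p)):
                    \lnot (p \leftrightarrow \lnot p): β-rule — branch into p, \lnot \lnot p  //  \lnot p, \lnot p.
                      branch 1.2.2.2.2.1 (add p, \lnot \lnot p):
                        ○ open, literals {p=true, r=true}.
                      branch 1.2.2.2.2.2 (add \lnot p, \lnot p):
                        ○ open, literals {p=false, r=true}.
  branch 2 (add (q \leftrightarrow \lnot q)):
    (q \leftrightarrow \lnot q): β-rule — branch into q, \lnot q  //  \lnot q, \lnot \lnot q.
      branch 2.1 (add q, \lnot q):
        × closes — contains both q and \lnot q.
      branch 2.2 (add \lnot q, \lnot \lnot q):
        × closes — contains both q and \lnot q.
4 branches closed, 4 open.
Each open branch fixes some atoms; the unmentioned ones are free. Counting distinct full assignments: branch {q=true, r=false} (p) contributes 2 new; branch {q=true, r=true} (p) contributes 2 new; branch {p=true, r=true} (q) contributes 1 new; branch {p=false, r=true} (q) contributes 1 new. Total: 6.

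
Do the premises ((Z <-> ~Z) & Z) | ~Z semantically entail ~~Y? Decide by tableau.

No

Initial set: {T (((Z <-> ~Z) & Z) | ~Z); F ~~Y}.
F ~~Y: drop double negation, giving F Y.
T (((Z <-> ~Z) & Z) | ~Z): β-rule — branch into T ((Z <-> ~Z) & Z)  //  T ~Z.
  branch 1 (add T ((Z <-> ~Z) & Z)):
    T ((Z <-> ~Z) & Z): α-rule — add T (Z <-> ~Z), T Z.
    T (Z <-> ~Z): β-rule — branch into T Z, T ~Z  //  F Z, F ~Z.
      branch 1.1 (add T Z, T ~Z):
        × closes — contains both Z and ~Z.
      branch 1.2 (add F Z, F ~Z):
        × closes — contains both Z and ~Z.
  branch 2 (add T ~Z):
    ○ open, literals {Y=F, Z=F}.
2 branches closed, 1 open.
An open branch gives a countermodel: Y=F, Z=F (unmentioned atoms arbitrary); the premises hold there but the conclusion fails.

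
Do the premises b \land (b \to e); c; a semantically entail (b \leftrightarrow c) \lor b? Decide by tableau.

Yes

Initial set: {(b \land (b \to e)); c; a; \lnot ((b \leftrightarrow c) \lor b)}.
(b \land (b \to e)): α-rule — add b, (b \to e).
\lnot ((b \leftrightarrow c) \lor b): α-rule — add \lnot (b \leftrightarrow c), \lnot b.
× closes — contains both b and \lnot b.
All 1 branch closes.
Every branch closed, so the premises entail the conclusion.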